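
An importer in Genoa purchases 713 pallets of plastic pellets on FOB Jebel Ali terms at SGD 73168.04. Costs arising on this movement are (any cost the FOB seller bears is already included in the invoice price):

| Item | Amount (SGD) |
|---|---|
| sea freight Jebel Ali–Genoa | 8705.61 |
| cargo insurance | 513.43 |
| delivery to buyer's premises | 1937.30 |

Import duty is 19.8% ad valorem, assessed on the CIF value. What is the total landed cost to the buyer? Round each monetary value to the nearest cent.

Total landed cost: SGD 100637.02

FOB: the seller bears costs until goods are on board at the origin port; the buyer bears freight, insurance and all costs thereafter.
CIF value = FOB price + freight + insurance = 73168.04 + 8705.61 + 513.43 = 82387.08
Import duty = 82387.08 × 19.8% = 16312.64
Buyer bears: freight 8705.61 + insurance 513.43 + delivery 1937.30 + duty 16312.64 = 27468.98
Landed cost = invoice 73168.04 + 27468.98 = 100637.02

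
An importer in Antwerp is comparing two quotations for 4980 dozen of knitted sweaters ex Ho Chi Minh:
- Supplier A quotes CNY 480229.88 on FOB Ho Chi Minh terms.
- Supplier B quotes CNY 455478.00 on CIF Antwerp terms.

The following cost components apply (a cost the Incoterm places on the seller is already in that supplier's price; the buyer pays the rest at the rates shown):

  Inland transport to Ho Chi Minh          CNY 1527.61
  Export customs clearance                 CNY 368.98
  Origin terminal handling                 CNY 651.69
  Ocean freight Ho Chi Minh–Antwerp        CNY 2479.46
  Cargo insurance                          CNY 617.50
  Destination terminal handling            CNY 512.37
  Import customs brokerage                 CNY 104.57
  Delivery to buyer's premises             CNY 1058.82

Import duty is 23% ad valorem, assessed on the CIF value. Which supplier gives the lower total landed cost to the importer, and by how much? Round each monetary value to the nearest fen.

Supplier B is cheaper by CNY 34254.07

Supplier A (FOB):
CIF value = FOB price + freight + insurance = 480229.88 + 2479.46 + 617.50 = 483326.84
Import duty = 483326.84 × 23% = 111165.17
Buyer bears (A): 2479.46 + 617.50 + 512.37 + 104.57 + 1058.82 = 4772.72
Landed cost (A) = invoice 480229.88 + 4772.72 + duty 111165.17 = 596167.77
Supplier B (CIF):
The CIF price already equals the CIF value: 455478.00
Import duty = 455478.00 × 23% = 104759.94
Buyer bears (B): 512.37 + 104.57 + 1058.82 = 1675.76
Landed cost (B) = invoice 455478.00 + 1675.76 + duty 104759.94 = 561913.70
Difference = |596167.77 − 561913.70| = 34254.07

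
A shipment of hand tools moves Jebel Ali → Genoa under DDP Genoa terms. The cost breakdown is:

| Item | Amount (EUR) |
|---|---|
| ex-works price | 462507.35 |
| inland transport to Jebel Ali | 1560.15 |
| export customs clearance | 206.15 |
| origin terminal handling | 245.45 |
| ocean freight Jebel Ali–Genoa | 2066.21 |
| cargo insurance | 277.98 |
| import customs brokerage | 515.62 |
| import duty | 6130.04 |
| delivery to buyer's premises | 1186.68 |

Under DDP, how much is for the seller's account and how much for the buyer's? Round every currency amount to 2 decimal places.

DDP: the seller bears all costs including import duty.
Seller's account: goods 462507.35 + inland to port 1560.15 + export clearance 206.15 + origin terminal 245.45 + freight 2066.21 + insurance 277.98 + brokerage 515.62 + duty 6130.04 + delivery 1186.68 = 474695.63
Buyer's account: 0.00

Seller: EUR 474695.63; buyer: EUR 0.00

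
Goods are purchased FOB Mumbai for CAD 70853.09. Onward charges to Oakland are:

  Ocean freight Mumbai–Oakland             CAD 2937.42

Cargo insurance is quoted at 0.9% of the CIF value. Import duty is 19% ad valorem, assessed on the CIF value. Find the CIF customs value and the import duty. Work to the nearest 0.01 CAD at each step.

Let C be the CIF value. C = FOB price + freight + 0.9% × C
C − 0.9% × C = 70853.09 + 2937.42
0.991 × C = 73790.51
C = 73790.51 / 0.991 = 74460.66
Insurance premium = 0.9% × 74460.66 = 670.15
Import duty = 74460.66 × 19% = 14147.53

CIF value: CAD 74460.66; import duty: CAD 14147.53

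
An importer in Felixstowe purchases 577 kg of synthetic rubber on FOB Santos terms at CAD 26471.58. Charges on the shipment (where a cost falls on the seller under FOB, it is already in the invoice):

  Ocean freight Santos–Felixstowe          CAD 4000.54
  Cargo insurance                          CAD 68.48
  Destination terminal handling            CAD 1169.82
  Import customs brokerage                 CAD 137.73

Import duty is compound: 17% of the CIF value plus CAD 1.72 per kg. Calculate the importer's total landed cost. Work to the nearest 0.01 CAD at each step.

Total landed cost: CAD 38032.49

FOB: the seller bears costs until goods are on board at the origin port; the buyer bears freight, insurance and all costs thereafter.
CIF value = FOB price + freight + insurance = 26471.58 + 4000.54 + 68.48 = 30540.60
Ad valorem component: 30540.60 × 17% = 5191.90
Specific component: 577 × 1.72 = 992.44
Import duty = 5191.90 + 992.44 = 6184.34
Buyer bears: freight 4000.54 + insurance 68.48 + destination terminal 1169.82 + brokerage 137.73 + duty 6184.34 = 11560.91
Landed cost = invoice 26471.58 + 11560.91 = 38032.49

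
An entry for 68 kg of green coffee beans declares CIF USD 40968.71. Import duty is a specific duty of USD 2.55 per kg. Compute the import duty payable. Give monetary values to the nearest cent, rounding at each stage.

Import duty: USD 173.40

Import duty = 68 × 2.55 = 173.40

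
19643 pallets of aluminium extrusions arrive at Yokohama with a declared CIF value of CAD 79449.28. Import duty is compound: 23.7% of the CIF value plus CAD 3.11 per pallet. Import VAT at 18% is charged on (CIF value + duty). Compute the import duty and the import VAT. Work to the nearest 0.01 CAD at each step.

Ad valorem component: 79449.28 × 23.7% = 18829.48
Specific component: 19643 × 3.11 = 61089.73
Import duty = 18829.48 + 61089.73 = 79919.21
VAT base = CIF + duty = 79449.28 + 79919.21 = 159368.49
Import VAT = 159368.49 × 18% = 28686.33

Import duty: CAD 79919.21; import VAT: CAD 28686.33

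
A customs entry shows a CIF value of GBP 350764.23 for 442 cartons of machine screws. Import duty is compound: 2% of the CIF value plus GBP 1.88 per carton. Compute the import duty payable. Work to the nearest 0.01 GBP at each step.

Ad valorem component: 350764.23 × 2% = 7015.28
Specific component: 442 × 1.88 = 830.96
Import duty = 7015.28 + 830.96 = 7846.24

Import duty: GBP 7846.24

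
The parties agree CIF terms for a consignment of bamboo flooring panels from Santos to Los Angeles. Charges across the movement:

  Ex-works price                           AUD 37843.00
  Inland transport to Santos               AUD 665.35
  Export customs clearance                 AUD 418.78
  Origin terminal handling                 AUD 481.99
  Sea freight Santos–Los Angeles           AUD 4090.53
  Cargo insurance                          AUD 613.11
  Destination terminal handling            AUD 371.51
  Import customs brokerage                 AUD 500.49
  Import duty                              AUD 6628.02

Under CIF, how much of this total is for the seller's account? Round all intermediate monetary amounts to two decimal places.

CIF: the seller pays costs through ocean freight and marine insurance to the destination port.
Seller's account: goods 37843.00 + inland to port 665.35 + export clearance 418.78 + origin terminal 481.99 + freight 4090.53 + insurance 613.11 = 44112.76
Buyer's account: destination terminal 371.51 + brokerage 500.49 + duty 6628.02 = 7500.02

Seller's account: AUD 44112.76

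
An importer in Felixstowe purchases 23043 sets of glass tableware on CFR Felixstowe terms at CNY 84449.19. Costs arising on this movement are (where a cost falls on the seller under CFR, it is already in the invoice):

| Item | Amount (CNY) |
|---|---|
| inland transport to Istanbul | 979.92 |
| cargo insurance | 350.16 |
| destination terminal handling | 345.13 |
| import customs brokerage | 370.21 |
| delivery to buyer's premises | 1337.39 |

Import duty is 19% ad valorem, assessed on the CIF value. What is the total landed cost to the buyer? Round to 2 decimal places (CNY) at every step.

Total landed cost: CNY 102963.96

CFR: the seller pays costs through ocean freight to the destination port, but not insurance.
Already in the invoice (seller's account under CFR): inland to port — exclude.
CIF value = CFR price + insurance = 84449.19 + 350.16 = 84799.35
Import duty = 84799.35 × 19% = 16111.88
Buyer bears: insurance 350.16 + destination terminal 345.13 + brokerage 370.21 + delivery 1337.39 + duty 16111.88 = 18514.77
Landed cost = invoice 84449.19 + 18514.77 = 102963.96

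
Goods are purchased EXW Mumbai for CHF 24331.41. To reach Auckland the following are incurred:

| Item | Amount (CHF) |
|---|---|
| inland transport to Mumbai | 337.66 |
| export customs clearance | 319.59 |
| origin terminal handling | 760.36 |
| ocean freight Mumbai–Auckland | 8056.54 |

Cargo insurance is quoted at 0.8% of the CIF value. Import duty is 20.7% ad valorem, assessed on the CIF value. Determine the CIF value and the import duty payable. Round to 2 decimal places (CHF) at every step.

Let C be the CIF value. C = EXW price + pre-shipment costs + freight + 0.8% × C
C − 0.8% × C = 24331.41 + 337.66 + 319.59 + 760.36 + 8056.54
0.992 × C = 33805.56
C = 33805.56 / 0.992 = 34078.19
Insurance premium = 0.8% × 34078.19 = 272.63
Import duty = 34078.19 × 20.7% = 7054.19

CIF value: CHF 34078.19; import duty: CHF 7054.19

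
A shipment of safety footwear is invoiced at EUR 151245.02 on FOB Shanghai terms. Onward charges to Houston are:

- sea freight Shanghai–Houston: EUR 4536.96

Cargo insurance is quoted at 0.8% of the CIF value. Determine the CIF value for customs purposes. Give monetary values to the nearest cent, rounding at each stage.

Let C be the CIF value. C = FOB price + freight + 0.8% × C
C − 0.8% × C = 151245.02 + 4536.96
0.992 × C = 155781.98
C = 155781.98 / 0.992 = 157038.29
Insurance premium = 0.8% × 157038.29 = 1256.31

CIF value: EUR 157038.29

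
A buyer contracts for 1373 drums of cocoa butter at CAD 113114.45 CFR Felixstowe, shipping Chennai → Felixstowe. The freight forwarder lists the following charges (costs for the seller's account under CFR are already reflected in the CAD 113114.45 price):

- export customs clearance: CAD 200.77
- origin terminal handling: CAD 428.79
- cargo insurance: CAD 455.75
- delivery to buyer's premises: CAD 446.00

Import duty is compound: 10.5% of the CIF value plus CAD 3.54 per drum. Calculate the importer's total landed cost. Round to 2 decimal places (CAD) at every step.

CFR: the seller pays costs through ocean freight to the destination port, but not insurance.
Already in the invoice (seller's account under CFR): export clearance, origin terminal — exclude.
CIF value = CFR price + insurance = 113114.45 + 455.75 = 113570.20
Ad valorem component: 113570.20 × 10.5% = 11924.87
Specific component: 1373 × 3.54 = 4860.42
Import duty = 11924.87 + 4860.42 = 16785.29
Buyer bears: insurance 455.75 + delivery 446.00 + duty 16785.29 = 17687.04
Landed cost = invoice 113114.45 + 17687.04 = 130801.49

Total landed cost: CAD 130801.49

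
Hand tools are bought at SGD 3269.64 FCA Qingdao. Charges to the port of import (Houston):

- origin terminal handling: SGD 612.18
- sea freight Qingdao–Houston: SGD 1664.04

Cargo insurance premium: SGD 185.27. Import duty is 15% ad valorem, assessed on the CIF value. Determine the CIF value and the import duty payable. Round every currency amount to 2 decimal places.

CIF value: SGD 5731.13; import duty: SGD 859.67

CIF = FCA price + pre-shipment costs + freight + insurance
CIF = 3269.64 + 612.18 + 1664.04 + 185.27 = 5731.13
Import duty = 5731.13 × 15% = 859.67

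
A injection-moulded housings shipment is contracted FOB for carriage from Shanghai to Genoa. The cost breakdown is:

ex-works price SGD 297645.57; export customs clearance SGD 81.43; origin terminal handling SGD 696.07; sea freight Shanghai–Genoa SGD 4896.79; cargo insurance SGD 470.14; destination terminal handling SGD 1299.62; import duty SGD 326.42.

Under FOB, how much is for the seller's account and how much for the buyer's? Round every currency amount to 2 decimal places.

Seller: SGD 298423.07; buyer: SGD 6992.97

FOB: the seller bears costs until goods are on board at the origin port; the buyer bears freight, insurance and all costs thereafter.
Seller's account: goods 297645.57 + export clearance 81.43 + origin terminal 696.07 = 298423.07
Buyer's account: freight 4896.79 + insurance 470.14 + destination terminal 1299.62 + duty 326.42 = 6992.97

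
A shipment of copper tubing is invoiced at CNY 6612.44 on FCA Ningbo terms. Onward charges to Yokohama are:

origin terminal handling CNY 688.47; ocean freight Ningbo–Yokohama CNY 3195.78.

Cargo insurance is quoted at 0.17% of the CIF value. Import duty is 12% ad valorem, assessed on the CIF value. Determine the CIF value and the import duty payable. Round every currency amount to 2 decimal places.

Let C be the CIF value. C = FCA price + pre-shipment costs + freight + 0.17% × C
C − 0.17% × C = 6612.44 + 688.47 + 3195.78
0.9983 × C = 10496.69
C = 10496.69 / 0.9983 = 10514.56
Insurance premium = 0.17% × 10514.56 = 17.87
Import duty = 10514.56 × 12% = 1261.75

CIF value: CNY 10514.56; import duty: CNY 1261.75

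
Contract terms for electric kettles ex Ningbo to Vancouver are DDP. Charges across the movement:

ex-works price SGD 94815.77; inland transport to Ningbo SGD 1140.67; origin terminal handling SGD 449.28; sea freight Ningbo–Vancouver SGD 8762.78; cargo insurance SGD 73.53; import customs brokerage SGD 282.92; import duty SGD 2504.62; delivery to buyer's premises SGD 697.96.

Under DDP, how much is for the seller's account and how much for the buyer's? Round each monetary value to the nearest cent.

DDP: the seller bears all costs including import duty.
Seller's account: goods 94815.77 + inland to port 1140.67 + origin terminal 449.28 + freight 8762.78 + insurance 73.53 + brokerage 282.92 + duty 2504.62 + delivery 697.96 = 108727.53
Buyer's account: 0.00

Seller: SGD 108727.53; buyer: SGD 0.00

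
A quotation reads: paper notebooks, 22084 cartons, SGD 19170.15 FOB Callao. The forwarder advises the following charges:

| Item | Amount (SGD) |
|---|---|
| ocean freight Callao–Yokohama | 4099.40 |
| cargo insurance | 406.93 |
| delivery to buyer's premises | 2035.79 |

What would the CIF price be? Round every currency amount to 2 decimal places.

CIF price: SGD 23676.48

Not relevant to the conversion: delivery — on the buyer under both terms; not part of either seller's price.
From FOB to CIF, the seller additionally bears: freight, insurance.
CIF price = 19170.15 + 4099.40 + 406.93 = 23676.48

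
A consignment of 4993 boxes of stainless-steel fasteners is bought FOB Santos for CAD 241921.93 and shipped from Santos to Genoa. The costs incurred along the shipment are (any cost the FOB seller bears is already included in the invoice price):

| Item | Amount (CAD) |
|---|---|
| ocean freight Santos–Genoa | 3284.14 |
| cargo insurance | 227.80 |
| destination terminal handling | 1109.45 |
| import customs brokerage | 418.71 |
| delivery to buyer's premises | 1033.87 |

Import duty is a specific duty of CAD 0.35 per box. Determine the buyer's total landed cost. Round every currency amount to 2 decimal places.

FOB: the seller bears costs until goods are on board at the origin port; the buyer bears freight, insurance and all costs thereafter.
CIF value = FOB price + freight + insurance = 241921.93 + 3284.14 + 227.80 = 245433.87
Import duty = 4993 × 0.35 = 1747.55
Buyer bears: freight 3284.14 + insurance 227.80 + destination terminal 1109.45 + brokerage 418.71 + delivery 1033.87 + duty 1747.55 = 7821.52
Landed cost = invoice 241921.93 + 7821.52 = 249743.45

Total landed cost: CAD 249743.45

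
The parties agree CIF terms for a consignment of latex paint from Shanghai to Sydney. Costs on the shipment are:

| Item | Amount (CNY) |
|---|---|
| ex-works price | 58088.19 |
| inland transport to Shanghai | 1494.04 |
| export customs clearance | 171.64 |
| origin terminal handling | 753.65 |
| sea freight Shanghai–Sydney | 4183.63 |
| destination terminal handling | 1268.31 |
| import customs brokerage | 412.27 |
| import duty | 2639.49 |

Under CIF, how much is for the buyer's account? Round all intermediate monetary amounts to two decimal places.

Buyer's account: CNY 4320.07

CIF: the seller pays costs through ocean freight and marine insurance to the destination port.
Seller's account: goods 58088.19 + inland to port 1494.04 + export clearance 171.64 + origin terminal 753.65 + freight 4183.63 = 64691.15
Buyer's account: destination terminal 1268.31 + brokerage 412.27 + duty 2639.49 = 4320.07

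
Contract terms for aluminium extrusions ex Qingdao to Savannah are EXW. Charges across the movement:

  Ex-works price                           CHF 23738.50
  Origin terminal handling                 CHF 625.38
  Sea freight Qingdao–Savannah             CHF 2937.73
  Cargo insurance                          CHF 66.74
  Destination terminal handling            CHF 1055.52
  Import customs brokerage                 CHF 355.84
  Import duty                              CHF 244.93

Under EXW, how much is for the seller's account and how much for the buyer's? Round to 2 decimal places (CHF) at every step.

EXW: the seller makes goods available at their premises; the buyer bears all onward costs.
Seller's account: goods 23738.50 = 23738.50
Buyer's account: origin terminal 625.38 + freight 2937.73 + insurance 66.74 + destination terminal 1055.52 + brokerage 355.84 + duty 244.93 = 5286.14

Seller: CHF 23738.50; buyer: CHF 5286.14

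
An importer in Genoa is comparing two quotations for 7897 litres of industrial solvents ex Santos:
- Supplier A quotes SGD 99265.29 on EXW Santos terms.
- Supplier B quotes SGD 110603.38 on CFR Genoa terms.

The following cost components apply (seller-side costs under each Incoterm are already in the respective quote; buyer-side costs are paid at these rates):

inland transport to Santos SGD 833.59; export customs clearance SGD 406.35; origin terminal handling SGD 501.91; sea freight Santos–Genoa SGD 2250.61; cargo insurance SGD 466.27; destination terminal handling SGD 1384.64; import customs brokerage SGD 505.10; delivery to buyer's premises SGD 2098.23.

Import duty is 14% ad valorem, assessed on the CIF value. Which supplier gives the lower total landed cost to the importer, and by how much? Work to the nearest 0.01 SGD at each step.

Supplier A (EXW):
CIF value = EXW price + inland to port + export clearance + origin terminal + freight + insurance = 99265.29 + 833.59 + 406.35 + 501.91 + 2250.61 + 466.27 = 103724.02
Import duty = 103724.02 × 14% = 14521.36
Buyer bears (A): 833.59 + 406.35 + 501.91 + 2250.61 + 466.27 + 1384.64 + 505.10 + 2098.23 = 8446.70
Landed cost (A) = invoice 99265.29 + 8446.70 + duty 14521.36 = 122233.35
Supplier B (CFR):
CIF value = CFR price + insurance = 110603.38 + 466.27 = 111069.65
Import duty = 111069.65 × 14% = 15549.75
Buyer bears (B): 466.27 + 1384.64 + 505.10 + 2098.23 = 4454.24
Landed cost (B) = invoice 110603.38 + 4454.24 + duty 15549.75 = 130607.37
Difference = |122233.35 − 130607.37| = 8374.02

Supplier A is cheaper by SGD 8374.02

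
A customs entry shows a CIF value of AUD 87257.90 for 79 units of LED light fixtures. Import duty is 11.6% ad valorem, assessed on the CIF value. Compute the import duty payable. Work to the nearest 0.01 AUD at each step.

Import duty: AUD 10121.92

Import duty = 87257.90 × 11.6% = 10121.92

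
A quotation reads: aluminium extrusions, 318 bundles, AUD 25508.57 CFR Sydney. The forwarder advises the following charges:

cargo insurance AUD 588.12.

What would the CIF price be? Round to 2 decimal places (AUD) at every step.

CIF price: AUD 26096.69

From CFR to CIF, the seller additionally bears: insurance.
CIF price = 25508.57 + 588.12 = 26096.69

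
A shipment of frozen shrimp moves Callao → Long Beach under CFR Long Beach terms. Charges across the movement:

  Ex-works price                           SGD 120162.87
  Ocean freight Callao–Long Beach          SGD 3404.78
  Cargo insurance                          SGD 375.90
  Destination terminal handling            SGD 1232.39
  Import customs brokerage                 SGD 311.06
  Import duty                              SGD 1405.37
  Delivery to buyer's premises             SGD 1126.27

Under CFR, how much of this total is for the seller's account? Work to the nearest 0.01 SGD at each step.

CFR: the seller pays costs through ocean freight to the destination port, but not insurance.
Seller's account: goods 120162.87 + freight 3404.78 = 123567.65
Buyer's account: insurance 375.90 + destination terminal 1232.39 + brokerage 311.06 + duty 1405.37 + delivery 1126.27 = 4450.99

Seller's account: SGD 123567.65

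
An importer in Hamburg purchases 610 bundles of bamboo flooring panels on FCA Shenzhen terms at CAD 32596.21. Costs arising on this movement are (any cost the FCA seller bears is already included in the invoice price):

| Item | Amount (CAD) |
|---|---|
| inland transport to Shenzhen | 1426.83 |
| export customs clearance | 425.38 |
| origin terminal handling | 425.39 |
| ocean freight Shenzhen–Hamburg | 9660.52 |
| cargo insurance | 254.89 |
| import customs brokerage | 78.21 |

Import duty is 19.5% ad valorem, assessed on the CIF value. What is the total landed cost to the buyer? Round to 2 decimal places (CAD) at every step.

FCA: the seller delivers export-cleared goods to the carrier; the buyer bears costs from that point.
Already in the invoice (seller's account under FCA): inland to port, export clearance — exclude.
CIF value = FCA price + origin terminal + freight + insurance = 32596.21 + 425.39 + 9660.52 + 254.89 = 42937.01
Import duty = 42937.01 × 19.5% = 8372.72
Buyer bears: origin terminal 425.39 + freight 9660.52 + insurance 254.89 + brokerage 78.21 + duty 8372.72 = 18791.73
Landed cost = invoice 32596.21 + 18791.73 = 51387.94

Total landed cost: CAD 51387.94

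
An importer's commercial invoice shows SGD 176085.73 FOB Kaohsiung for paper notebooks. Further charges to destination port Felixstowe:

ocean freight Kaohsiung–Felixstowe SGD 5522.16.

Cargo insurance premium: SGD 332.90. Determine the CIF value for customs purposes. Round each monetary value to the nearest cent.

CIF = FOB price + freight + insurance
CIF = 176085.73 + 5522.16 + 332.90 = 181940.79

CIF value: SGD 181940.79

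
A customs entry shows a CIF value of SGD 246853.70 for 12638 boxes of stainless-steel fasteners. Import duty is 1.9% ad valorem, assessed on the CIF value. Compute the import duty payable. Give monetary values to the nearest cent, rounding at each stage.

Import duty = 246853.70 × 1.9% = 4690.22

Import duty: SGD 4690.22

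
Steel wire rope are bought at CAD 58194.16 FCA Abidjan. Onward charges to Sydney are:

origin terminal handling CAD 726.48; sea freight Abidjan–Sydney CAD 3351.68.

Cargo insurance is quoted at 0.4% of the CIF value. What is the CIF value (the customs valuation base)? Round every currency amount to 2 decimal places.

Let C be the CIF value. C = FCA price + pre-shipment costs + freight + 0.4% × C
C − 0.4% × C = 58194.16 + 726.48 + 3351.68
0.996 × C = 62272.32
C = 62272.32 / 0.996 = 62522.41
Insurance premium = 0.4% × 62522.41 = 250.09

CIF value: CAD 62522.41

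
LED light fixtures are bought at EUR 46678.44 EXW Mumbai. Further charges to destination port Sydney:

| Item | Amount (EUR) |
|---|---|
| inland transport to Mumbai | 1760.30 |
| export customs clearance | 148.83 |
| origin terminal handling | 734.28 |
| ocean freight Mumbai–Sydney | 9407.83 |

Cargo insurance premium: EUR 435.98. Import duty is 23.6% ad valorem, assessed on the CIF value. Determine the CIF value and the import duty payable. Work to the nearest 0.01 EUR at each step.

CIF value: EUR 59165.66; import duty: EUR 13963.10

CIF = EXW price + pre-shipment costs + freight + insurance
CIF = 46678.44 + 1760.30 + 148.83 + 734.28 + 9407.83 + 435.98 = 59165.66
Import duty = 59165.66 × 23.6% = 13963.10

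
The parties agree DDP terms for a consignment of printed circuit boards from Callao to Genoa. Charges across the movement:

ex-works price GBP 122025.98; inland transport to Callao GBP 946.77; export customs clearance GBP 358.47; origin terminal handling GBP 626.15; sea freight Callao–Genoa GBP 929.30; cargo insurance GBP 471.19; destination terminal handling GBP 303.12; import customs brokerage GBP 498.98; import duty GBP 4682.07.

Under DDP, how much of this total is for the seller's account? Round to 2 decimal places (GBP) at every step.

Seller's account: GBP 130842.03

DDP: the seller bears all costs including import duty.
Seller's account: goods 122025.98 + inland to port 946.77 + export clearance 358.47 + origin terminal 626.15 + freight 929.30 + insurance 471.19 + destination terminal 303.12 + brokerage 498.98 + duty 4682.07 = 130842.03
Buyer's account: 0.00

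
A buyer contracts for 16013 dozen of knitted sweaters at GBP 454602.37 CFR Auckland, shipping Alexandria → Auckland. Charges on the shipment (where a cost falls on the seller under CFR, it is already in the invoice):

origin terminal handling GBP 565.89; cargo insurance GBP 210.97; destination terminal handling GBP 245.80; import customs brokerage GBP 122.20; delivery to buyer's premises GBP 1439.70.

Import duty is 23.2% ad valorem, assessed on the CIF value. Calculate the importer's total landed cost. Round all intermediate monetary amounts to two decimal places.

Total landed cost: GBP 562137.73

CFR: the seller pays costs through ocean freight to the destination port, but not insurance.
Already in the invoice (seller's account under CFR): origin terminal — exclude.
CIF value = CFR price + insurance = 454602.37 + 210.97 = 454813.34
Import duty = 454813.34 × 23.2% = 105516.69
Buyer bears: insurance 210.97 + destination terminal 245.80 + brokerage 122.20 + delivery 1439.70 + duty 105516.69 = 107535.36
Landed cost = invoice 454602.37 + 107535.36 = 562137.73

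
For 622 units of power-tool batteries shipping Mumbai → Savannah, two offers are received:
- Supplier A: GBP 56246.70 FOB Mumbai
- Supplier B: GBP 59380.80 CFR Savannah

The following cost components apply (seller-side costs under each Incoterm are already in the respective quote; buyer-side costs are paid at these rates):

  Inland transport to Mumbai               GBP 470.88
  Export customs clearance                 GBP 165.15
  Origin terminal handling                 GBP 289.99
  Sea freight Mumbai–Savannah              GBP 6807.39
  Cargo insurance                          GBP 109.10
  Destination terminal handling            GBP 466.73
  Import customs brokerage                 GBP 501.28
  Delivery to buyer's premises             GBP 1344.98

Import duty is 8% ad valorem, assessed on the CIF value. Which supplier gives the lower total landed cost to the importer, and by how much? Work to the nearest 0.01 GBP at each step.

Supplier A (FOB):
CIF value = FOB price + freight + insurance = 56246.70 + 6807.39 + 109.10 = 63163.19
Import duty = 63163.19 × 8% = 5053.06
Buyer bears (A): 6807.39 + 109.10 + 466.73 + 501.28 + 1344.98 = 9229.48
Landed cost (A) = invoice 56246.70 + 9229.48 + duty 5053.06 = 70529.24
Supplier B (CFR):
CIF value = CFR price + insurance = 59380.80 + 109.10 = 59489.90
Import duty = 59489.90 × 8% = 4759.19
Buyer bears (B): 109.10 + 466.73 + 501.28 + 1344.98 = 2422.09
Landed cost (B) = invoice 59380.80 + 2422.09 + duty 4759.19 = 66562.08
Difference = |70529.24 − 66562.08| = 3967.16

Supplier B is cheaper by GBP 3967.16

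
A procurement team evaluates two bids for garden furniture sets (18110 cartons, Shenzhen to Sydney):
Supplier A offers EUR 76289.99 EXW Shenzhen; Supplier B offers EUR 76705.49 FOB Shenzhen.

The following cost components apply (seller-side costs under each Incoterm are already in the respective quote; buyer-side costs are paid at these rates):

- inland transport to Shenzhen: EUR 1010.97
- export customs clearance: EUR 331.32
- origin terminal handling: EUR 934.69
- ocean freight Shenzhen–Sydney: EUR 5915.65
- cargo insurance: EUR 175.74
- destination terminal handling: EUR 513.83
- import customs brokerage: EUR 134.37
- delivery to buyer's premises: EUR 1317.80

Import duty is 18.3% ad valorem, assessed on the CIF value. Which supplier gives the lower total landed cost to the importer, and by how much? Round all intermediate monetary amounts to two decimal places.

Supplier B is cheaper by EUR 2202.13

Supplier A (EXW):
CIF value = EXW price + inland to port + export clearance + origin terminal + freight + insurance = 76289.99 + 1010.97 + 331.32 + 934.69 + 5915.65 + 175.74 = 84658.36
Import duty = 84658.36 × 18.3% = 15492.48
Buyer bears (A): 1010.97 + 331.32 + 934.69 + 5915.65 + 175.74 + 513.83 + 134.37 + 1317.80 = 10334.37
Landed cost (A) = invoice 76289.99 + 10334.37 + duty 15492.48 = 102116.84
Supplier B (FOB):
CIF value = FOB price + freight + insurance = 76705.49 + 5915.65 + 175.74 = 82796.88
Import duty = 82796.88 × 18.3% = 15151.83
Buyer bears (B): 5915.65 + 175.74 + 513.83 + 134.37 + 1317.80 = 8057.39
Landed cost (B) = invoice 76705.49 + 8057.39 + duty 15151.83 = 99914.71
Difference = |102116.84 − 99914.71| = 2202.13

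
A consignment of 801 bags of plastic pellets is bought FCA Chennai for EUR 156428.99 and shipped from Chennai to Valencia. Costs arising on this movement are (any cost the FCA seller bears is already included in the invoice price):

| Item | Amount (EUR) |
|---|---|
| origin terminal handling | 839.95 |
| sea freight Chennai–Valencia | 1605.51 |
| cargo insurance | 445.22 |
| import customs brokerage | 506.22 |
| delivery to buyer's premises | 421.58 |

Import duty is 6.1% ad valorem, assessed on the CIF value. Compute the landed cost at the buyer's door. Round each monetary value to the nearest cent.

Total landed cost: EUR 169965.97

FCA: the seller delivers export-cleared goods to the carrier; the buyer bears costs from that point.
CIF value = FCA price + origin terminal + freight + insurance = 156428.99 + 839.95 + 1605.51 + 445.22 = 159319.67
Import duty = 159319.67 × 6.1% = 9718.50
Buyer bears: origin terminal 839.95 + freight 1605.51 + insurance 445.22 + brokerage 506.22 + delivery 421.58 + duty 9718.50 = 13536.98
Landed cost = invoice 156428.99 + 13536.98 = 169965.97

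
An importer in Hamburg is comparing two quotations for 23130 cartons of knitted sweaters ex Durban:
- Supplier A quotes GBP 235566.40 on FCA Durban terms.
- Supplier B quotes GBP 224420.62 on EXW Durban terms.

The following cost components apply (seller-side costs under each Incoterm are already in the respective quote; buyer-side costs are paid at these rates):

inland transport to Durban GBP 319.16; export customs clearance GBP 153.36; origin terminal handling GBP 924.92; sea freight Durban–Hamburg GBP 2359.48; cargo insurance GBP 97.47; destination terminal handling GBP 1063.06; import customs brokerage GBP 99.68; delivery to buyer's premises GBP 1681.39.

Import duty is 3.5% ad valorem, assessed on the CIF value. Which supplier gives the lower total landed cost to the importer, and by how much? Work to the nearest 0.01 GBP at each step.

Supplier A (FCA):
CIF value = FCA price + origin terminal + freight + insurance = 235566.40 + 924.92 + 2359.48 + 97.47 = 238948.27
Import duty = 238948.27 × 3.5% = 8363.19
Buyer bears (A): 924.92 + 2359.48 + 97.47 + 1063.06 + 99.68 + 1681.39 = 6226.00
Landed cost (A) = invoice 235566.40 + 6226.00 + duty 8363.19 = 250155.59
Supplier B (EXW):
CIF value = EXW price + inland to port + export clearance + origin terminal + freight + insurance = 224420.62 + 319.16 + 153.36 + 924.92 + 2359.48 + 97.47 = 228275.01
Import duty = 228275.01 × 3.5% = 7989.63
Buyer bears (B): 319.16 + 153.36 + 924.92 + 2359.48 + 97.47 + 1063.06 + 99.68 + 1681.39 = 6698.52
Landed cost (B) = invoice 224420.62 + 6698.52 + duty 7989.63 = 239108.77
Difference = |250155.59 − 239108.77| = 11046.82

Supplier B is cheaper by GBP 11046.82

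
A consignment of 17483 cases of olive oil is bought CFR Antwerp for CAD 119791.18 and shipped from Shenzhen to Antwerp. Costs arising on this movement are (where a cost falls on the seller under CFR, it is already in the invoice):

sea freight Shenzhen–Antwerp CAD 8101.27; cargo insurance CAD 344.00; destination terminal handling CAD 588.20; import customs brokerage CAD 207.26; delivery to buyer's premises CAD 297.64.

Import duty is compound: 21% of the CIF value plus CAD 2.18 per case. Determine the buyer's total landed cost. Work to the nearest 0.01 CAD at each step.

Total landed cost: CAD 184569.61

CFR: the seller pays costs through ocean freight to the destination port, but not insurance.
Already in the invoice (seller's account under CFR): freight — exclude.
CIF value = CFR price + insurance = 119791.18 + 344.00 = 120135.18
Ad valorem component: 120135.18 × 21% = 25228.39
Specific component: 17483 × 2.18 = 38112.94
Import duty = 25228.39 + 38112.94 = 63341.33
Buyer bears: insurance 344.00 + destination terminal 588.20 + brokerage 207.26 + delivery 297.64 + duty 63341.33 = 64778.43
Landed cost = invoice 119791.18 + 64778.43 = 184569.61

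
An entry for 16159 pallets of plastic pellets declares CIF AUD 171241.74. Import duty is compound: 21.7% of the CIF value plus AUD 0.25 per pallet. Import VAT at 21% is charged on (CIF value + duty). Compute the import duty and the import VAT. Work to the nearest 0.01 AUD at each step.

Ad valorem component: 171241.74 × 21.7% = 37159.46
Specific component: 16159 × 0.25 = 4039.75
Import duty = 37159.46 + 4039.75 = 41199.21
VAT base = CIF + duty = 171241.74 + 41199.21 = 212440.95
Import VAT = 212440.95 × 21% = 44612.60

Import duty: AUD 41199.21; import VAT: AUD 44612.60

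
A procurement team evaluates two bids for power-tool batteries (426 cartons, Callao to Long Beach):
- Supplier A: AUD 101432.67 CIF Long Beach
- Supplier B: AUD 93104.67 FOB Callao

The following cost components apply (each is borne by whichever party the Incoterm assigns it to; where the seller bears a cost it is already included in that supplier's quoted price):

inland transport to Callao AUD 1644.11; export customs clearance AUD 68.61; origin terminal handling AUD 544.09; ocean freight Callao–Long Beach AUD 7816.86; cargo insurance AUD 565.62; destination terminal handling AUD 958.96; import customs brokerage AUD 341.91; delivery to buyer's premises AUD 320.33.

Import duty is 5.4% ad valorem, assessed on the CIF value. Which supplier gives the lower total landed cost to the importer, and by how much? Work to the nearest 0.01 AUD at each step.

Supplier A (CIF):
The CIF price already equals the CIF value: 101432.67
Import duty = 101432.67 × 5.4% = 5477.36
Buyer bears (A): 958.96 + 341.91 + 320.33 = 1621.20
Landed cost (A) = invoice 101432.67 + 1621.20 + duty 5477.36 = 108531.23
Supplier B (FOB):
CIF value = FOB price + freight + insurance = 93104.67 + 7816.86 + 565.62 = 101487.15
Import duty = 101487.15 × 5.4% = 5480.31
Buyer bears (B): 7816.86 + 565.62 + 958.96 + 341.91 + 320.33 = 10003.68
Landed cost (B) = invoice 93104.67 + 10003.68 + duty 5480.31 = 108588.66
Difference = |108531.23 − 108588.66| = 57.43

Supplier A is cheaper by AUD 57.43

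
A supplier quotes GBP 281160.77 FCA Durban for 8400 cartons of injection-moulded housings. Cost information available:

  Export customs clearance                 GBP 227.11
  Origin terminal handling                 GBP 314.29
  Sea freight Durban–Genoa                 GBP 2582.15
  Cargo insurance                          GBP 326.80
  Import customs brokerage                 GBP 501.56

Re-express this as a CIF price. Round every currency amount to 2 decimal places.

Not relevant to the conversion: export clearance — on the seller under both FCA and CIF; already in the FCA price and stays in the CIF price. brokerage — on the buyer under both terms; not part of either seller's price.
From FCA to CIF, the seller additionally bears: origin terminal, freight, insurance.
CIF price = 281160.77 + 314.29 + 2582.15 + 326.80 = 284384.01

CIF price: GBP 284384.01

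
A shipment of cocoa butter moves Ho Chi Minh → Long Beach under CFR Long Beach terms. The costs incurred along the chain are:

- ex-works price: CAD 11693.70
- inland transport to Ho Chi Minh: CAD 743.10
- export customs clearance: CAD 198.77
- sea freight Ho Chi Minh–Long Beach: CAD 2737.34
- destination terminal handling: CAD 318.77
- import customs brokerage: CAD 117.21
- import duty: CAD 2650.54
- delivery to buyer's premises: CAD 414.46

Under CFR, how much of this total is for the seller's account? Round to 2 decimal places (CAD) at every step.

Seller's account: CAD 15372.91

CFR: the seller pays costs through ocean freight to the destination port, but not insurance.
Seller's account: goods 11693.70 + inland to port 743.10 + export clearance 198.77 + freight 2737.34 = 15372.91
Buyer's account: destination terminal 318.77 + brokerage 117.21 + duty 2650.54 + delivery 414.46 = 3500.98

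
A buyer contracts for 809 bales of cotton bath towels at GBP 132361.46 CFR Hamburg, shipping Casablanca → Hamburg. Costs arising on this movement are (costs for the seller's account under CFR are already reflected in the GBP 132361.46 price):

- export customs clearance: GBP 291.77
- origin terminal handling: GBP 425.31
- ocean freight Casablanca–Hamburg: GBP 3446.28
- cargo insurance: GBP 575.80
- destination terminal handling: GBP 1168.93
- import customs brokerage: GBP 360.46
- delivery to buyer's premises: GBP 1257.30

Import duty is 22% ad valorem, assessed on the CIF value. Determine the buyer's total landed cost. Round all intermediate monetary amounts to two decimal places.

CFR: the seller pays costs through ocean freight to the destination port, but not insurance.
Already in the invoice (seller's account under CFR): export clearance, origin terminal, freight — exclude.
CIF value = CFR price + insurance = 132361.46 + 575.80 = 132937.26
Import duty = 132937.26 × 22% = 29246.20
Buyer bears: insurance 575.80 + destination terminal 1168.93 + brokerage 360.46 + delivery 1257.30 + duty 29246.20 = 32608.69
Landed cost = invoice 132361.46 + 32608.69 = 164970.15

Total landed cost: GBP 164970.15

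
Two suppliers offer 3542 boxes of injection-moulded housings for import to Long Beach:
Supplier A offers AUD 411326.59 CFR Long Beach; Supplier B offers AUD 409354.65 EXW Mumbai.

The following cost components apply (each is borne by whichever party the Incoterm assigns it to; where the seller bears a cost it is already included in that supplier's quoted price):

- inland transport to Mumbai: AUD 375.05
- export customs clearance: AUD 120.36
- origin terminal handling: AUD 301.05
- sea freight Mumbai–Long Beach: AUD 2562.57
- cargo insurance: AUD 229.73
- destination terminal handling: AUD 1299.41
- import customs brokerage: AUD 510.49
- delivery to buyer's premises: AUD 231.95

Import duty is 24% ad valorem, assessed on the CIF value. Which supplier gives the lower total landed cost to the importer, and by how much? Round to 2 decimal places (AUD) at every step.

Supplier A is cheaper by AUD 1719.99

Supplier A (CFR):
CIF value = CFR price + insurance = 411326.59 + 229.73 = 411556.32
Import duty = 411556.32 × 24% = 98773.52
Buyer bears (A): 229.73 + 1299.41 + 510.49 + 231.95 = 2271.58
Landed cost (A) = invoice 411326.59 + 2271.58 + duty 98773.52 = 512371.69
Supplier B (EXW):
CIF value = EXW price + inland to port + export clearance + origin terminal + freight + insurance = 409354.65 + 375.05 + 120.36 + 301.05 + 2562.57 + 229.73 = 412943.41
Import duty = 412943.41 × 24% = 99106.42
Buyer bears (B): 375.05 + 120.36 + 301.05 + 2562.57 + 229.73 + 1299.41 + 510.49 + 231.95 = 5630.61
Landed cost (B) = invoice 409354.65 + 5630.61 + duty 99106.42 = 514091.68
Difference = |512371.69 − 514091.68| = 1719.99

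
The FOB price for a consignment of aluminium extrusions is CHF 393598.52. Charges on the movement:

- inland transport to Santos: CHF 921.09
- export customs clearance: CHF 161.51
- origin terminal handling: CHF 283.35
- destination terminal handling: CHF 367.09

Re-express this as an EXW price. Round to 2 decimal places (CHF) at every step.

Not relevant to the conversion: destination terminal — on the buyer under both terms; not part of either seller's price.
From FOB to EXW, the seller no longer bears: inland to port, export clearance, origin terminal.
EXW price = 393598.52 − 921.09 − 161.51 − 283.35 = 392232.57

EXW price: CHF 392232.57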